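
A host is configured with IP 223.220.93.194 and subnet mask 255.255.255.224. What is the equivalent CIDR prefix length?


Binary: 11111111.11111111.11111111.11100000
Count leading 1s
Prefix: /27


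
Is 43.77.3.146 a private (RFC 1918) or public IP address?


RFC 1918 private ranges:
  10.0.0.0/8 (10.0.0.0 - 10.255.255.255)
  172.16.0.0/12 (172.16.0.0 - 172.31.255.255)
  192.168.0.0/16 (192.168.0.0 - 192.168.255.255)
Public (not in any RFC 1918 range)


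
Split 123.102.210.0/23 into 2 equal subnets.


New prefix = 23 + 1 = 24
Each subnet has 256 addresses
  123.102.210.0/24
  123.102.211.0/24
Subnets: 123.102.210.0/24, 123.102.211.0/24


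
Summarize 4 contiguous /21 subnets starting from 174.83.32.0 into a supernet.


Original prefix: /21
Number of subnets: 4 = 2^2
New prefix = 21 - 2 = 19
Supernet: 174.83.32.0/19


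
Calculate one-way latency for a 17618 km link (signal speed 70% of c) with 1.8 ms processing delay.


Speed = 0.7 * 3e5 km/s = 210000 km/s
Propagation delay = 17618 / 210000 = 0.0839 s = 83.8952 ms
Processing delay = 1.8 ms
Total one-way latency = 85.6952 ms


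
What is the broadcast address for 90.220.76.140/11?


Network: 90.192.0.0/11
Host bits = 21
Set all host bits to 1:
Broadcast: 90.223.255.255


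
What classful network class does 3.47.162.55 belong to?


First octet: 3
Binary: 00000011
0xxxxxxx -> Class A (1-126)
Class A, default mask 255.0.0.0 (/8)


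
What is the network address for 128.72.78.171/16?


IP:   10000000.01001000.01001110.10101011
Mask: 11111111.11111111.00000000.00000000
AND operation:
Net:  10000000.01001000.00000000.00000000
Network: 128.72.0.0/16


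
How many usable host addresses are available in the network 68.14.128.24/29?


Host bits = 32 - 29 = 3
Total addresses = 2^3 = 8
Usable = total - 2 (network and broadcast)
Usable hosts: 6


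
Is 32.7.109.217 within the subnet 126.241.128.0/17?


Subnet network: 126.241.128.0
Test IP AND mask: 32.7.0.0
No, 32.7.109.217 is not in 126.241.128.0/17


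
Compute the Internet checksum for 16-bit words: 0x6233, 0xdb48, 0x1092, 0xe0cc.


Sum all words (with carry folding):
+ 0x6233 = 0x6233
+ 0xdb48 = 0x3d7c
+ 0x1092 = 0x4e0e
+ 0xe0cc = 0x2edb
One's complement: ~0x2edb
Checksum = 0xd124


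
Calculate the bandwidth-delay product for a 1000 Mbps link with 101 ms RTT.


BDP = bandwidth * RTT
= 1000 Mbps * 101 ms
= 1000 * 1e6 * 101 / 1000 bits
= 101000000 bits
= 12625000 bytes
= 12329.1016 KB
BDP = 101000000 bits (12625000 bytes)


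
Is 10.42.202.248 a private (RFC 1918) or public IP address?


RFC 1918 private ranges:
  10.0.0.0/8 (10.0.0.0 - 10.255.255.255)
  172.16.0.0/12 (172.16.0.0 - 172.31.255.255)
  192.168.0.0/16 (192.168.0.0 - 192.168.255.255)
Private (in 10.0.0.0/8)


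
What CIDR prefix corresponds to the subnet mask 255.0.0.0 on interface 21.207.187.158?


Binary: 11111111.00000000.00000000.00000000
Count leading 1s
Prefix: /8


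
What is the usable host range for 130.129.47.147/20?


Network: 130.129.32.0
Broadcast: 130.129.47.255
First usable = network + 1
Last usable = broadcast - 1
Range: 130.129.32.1 to 130.129.47.254


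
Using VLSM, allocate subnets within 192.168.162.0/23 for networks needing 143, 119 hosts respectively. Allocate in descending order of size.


143 hosts -> /24 (254 usable): 192.168.162.0/24
119 hosts -> /25 (126 usable): 192.168.163.0/25
Allocation: 192.168.162.0/24 (143 hosts, 254 usable); 192.168.163.0/25 (119 hosts, 126 usable)


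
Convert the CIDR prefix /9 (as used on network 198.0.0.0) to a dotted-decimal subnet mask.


/9 means 9 network bits, 23 host bits
Binary: 11111111100000000000000000000000
Mask: 255.128.0.0


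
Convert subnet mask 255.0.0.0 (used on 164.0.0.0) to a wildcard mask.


Subnet mask: 255.0.0.0
Wildcard = 255.255.255.255 - subnet mask
255 - 255 = 0
255 - 0 = 255
255 - 0 = 255
255 - 0 = 255
Wildcard: 0.255.255.255


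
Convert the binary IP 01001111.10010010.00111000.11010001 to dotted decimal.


01001111 = 79
10010010 = 146
00111000 = 56
11010001 = 209
IP: 79.146.56.209


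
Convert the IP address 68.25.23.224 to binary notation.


68 = 01000100
25 = 00011001
23 = 00010111
224 = 11100000
Binary: 01000100.00011001.00010111.11100000


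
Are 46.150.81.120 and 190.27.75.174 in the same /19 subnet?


Mask: 255.255.224.0
46.150.81.120 AND mask = 46.150.64.0
190.27.75.174 AND mask = 190.27.64.0
No, different subnets (46.150.64.0 vs 190.27.64.0)


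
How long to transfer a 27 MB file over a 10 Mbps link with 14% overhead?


Effective throughput = 10 * (1 - 14/100) = 8.6 Mbps
File size in Mb = 27 * 8 = 216 Mb
Time = 216 / 8.6
Time = 25.1163 seconds


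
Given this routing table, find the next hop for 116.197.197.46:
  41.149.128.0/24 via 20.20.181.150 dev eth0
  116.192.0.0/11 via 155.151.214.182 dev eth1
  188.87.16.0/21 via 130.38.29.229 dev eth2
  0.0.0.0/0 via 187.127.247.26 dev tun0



Longest prefix match for 116.197.197.46:
  /24 41.149.128.0: no
  /11 116.192.0.0: MATCH
  /21 188.87.16.0: no
  /0 0.0.0.0: MATCH
Selected: next-hop 155.151.214.182 via eth1 (matched /11)


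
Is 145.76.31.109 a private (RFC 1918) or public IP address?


RFC 1918 private ranges:
  10.0.0.0/8 (10.0.0.0 - 10.255.255.255)
  172.16.0.0/12 (172.16.0.0 - 172.31.255.255)
  192.168.0.0/16 (192.168.0.0 - 192.168.255.255)
Public (not in any RFC 1918 range)


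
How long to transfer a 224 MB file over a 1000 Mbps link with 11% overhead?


Effective throughput = 1000 * (1 - 11/100) = 890 Mbps
File size in Mb = 224 * 8 = 1792 Mb
Time = 1792 / 890
Time = 2.0135 seconds


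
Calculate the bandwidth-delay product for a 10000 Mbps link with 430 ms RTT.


BDP = bandwidth * RTT
= 10000 Mbps * 430 ms
= 10000 * 1e6 * 430 / 1000 bits
= 4300000000 bits
= 537500000 bytes
= 524902.3438 KB
BDP = 4300000000 bits (537500000 bytes)


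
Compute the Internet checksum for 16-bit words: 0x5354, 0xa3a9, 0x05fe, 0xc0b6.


Sum all words (with carry folding):
+ 0x5354 = 0x5354
+ 0xa3a9 = 0xf6fd
+ 0x05fe = 0xfcfb
+ 0xc0b6 = 0xbdb2
One's complement: ~0xbdb2
Checksum = 0x424d


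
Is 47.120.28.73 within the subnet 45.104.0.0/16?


Subnet network: 45.104.0.0
Test IP AND mask: 47.120.0.0
No, 47.120.28.73 is not in 45.104.0.0/16


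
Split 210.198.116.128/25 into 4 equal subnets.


New prefix = 25 + 2 = 27
Each subnet has 32 addresses
  210.198.116.128/27
  210.198.116.160/27
  210.198.116.192/27
  210.198.116.224/27
Subnets: 210.198.116.128/27, 210.198.116.160/27, 210.198.116.192/27, 210.198.116.224/27


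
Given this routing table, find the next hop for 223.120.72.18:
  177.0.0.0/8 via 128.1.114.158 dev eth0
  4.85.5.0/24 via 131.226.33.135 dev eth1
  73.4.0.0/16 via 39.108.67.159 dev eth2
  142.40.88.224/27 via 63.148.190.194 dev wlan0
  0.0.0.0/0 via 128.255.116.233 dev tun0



Longest prefix match for 223.120.72.18:
  /8 177.0.0.0: no
  /24 4.85.5.0: no
  /16 73.4.0.0: no
  /27 142.40.88.224: no
  /0 0.0.0.0: MATCH
Selected: next-hop 128.255.116.233 via tun0 (matched /0)


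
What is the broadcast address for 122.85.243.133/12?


Network: 122.80.0.0/12
Host bits = 20
Set all host bits to 1:
Broadcast: 122.95.255.255


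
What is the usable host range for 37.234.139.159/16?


Network: 37.234.0.0
Broadcast: 37.234.255.255
First usable = network + 1
Last usable = broadcast - 1
Range: 37.234.0.1 to 37.234.255.254


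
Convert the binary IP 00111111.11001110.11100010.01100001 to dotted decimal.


00111111 = 63
11001110 = 206
11100010 = 226
01100001 = 97
IP: 63.206.226.97


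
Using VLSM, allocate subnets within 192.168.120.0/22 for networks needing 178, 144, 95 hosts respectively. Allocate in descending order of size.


178 hosts -> /24 (254 usable): 192.168.120.0/24
144 hosts -> /24 (254 usable): 192.168.121.0/24
95 hosts -> /25 (126 usable): 192.168.122.0/25
Allocation: 192.168.120.0/24 (178 hosts, 254 usable); 192.168.121.0/24 (144 hosts, 254 usable); 192.168.122.0/25 (95 hosts, 126 usable)


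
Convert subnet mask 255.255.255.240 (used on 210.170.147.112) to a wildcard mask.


Subnet mask: 255.255.255.240
Wildcard = 255.255.255.255 - subnet mask
255 - 255 = 0
255 - 255 = 0
255 - 255 = 0
255 - 240 = 15
Wildcard: 0.0.0.15


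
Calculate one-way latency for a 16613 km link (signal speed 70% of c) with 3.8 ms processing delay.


Speed = 0.7 * 3e5 km/s = 210000 km/s
Propagation delay = 16613 / 210000 = 0.0791 s = 79.1095 ms
Processing delay = 3.8 ms
Total one-way latency = 82.9095 ms


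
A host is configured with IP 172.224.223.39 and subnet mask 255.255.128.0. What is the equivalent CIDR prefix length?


Binary: 11111111.11111111.10000000.00000000
Count leading 1s
Prefix: /17


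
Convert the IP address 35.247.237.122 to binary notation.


35 = 00100011
247 = 11110111
237 = 11101101
122 = 01111010
Binary: 00100011.11110111.11101101.01111010


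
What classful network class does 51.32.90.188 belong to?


First octet: 51
Binary: 00110011
0xxxxxxx -> Class A (1-126)
Class A, default mask 255.0.0.0 (/8)


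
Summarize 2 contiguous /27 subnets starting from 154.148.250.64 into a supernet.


Original prefix: /27
Number of subnets: 2 = 2^1
New prefix = 27 - 1 = 26
Supernet: 154.148.250.64/26


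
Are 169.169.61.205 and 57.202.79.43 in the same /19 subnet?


Mask: 255.255.224.0
169.169.61.205 AND mask = 169.169.32.0
57.202.79.43 AND mask = 57.202.64.0
No, different subnets (169.169.32.0 vs 57.202.64.0)


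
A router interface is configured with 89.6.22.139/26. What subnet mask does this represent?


/26 means 26 network bits, 6 host bits
Binary: 11111111111111111111111111000000
Mask: 255.255.255.192


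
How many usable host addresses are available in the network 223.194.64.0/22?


Host bits = 32 - 22 = 10
Total addresses = 2^10 = 1024
Usable = total - 2 (network and broadcast)
Usable hosts: 1022


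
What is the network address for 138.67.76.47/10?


IP:   10001010.01000011.01001100.00101111
Mask: 11111111.11000000.00000000.00000000
AND operation:
Net:  10001010.01000000.00000000.00000000
Network: 138.64.0.0/10


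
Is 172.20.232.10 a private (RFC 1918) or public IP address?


RFC 1918 private ranges:
  10.0.0.0/8 (10.0.0.0 - 10.255.255.255)
  172.16.0.0/12 (172.16.0.0 - 172.31.255.255)
  192.168.0.0/16 (192.168.0.0 - 192.168.255.255)
Private (in 172.16.0.0/12)


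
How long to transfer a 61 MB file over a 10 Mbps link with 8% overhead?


Effective throughput = 10 * (1 - 8/100) = 9.2 Mbps
File size in Mb = 61 * 8 = 488 Mb
Time = 488 / 9.2
Time = 53.0435 seconds


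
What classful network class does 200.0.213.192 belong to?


First octet: 200
Binary: 11001000
110xxxxx -> Class C (192-223)
Class C, default mask 255.255.255.0 (/24)


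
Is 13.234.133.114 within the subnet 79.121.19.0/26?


Subnet network: 79.121.19.0
Test IP AND mask: 13.234.133.64
No, 13.234.133.114 is not in 79.121.19.0/26


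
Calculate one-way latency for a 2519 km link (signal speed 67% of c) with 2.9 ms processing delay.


Speed = 0.67 * 3e5 km/s = 201000 km/s
Propagation delay = 2519 / 201000 = 0.0125 s = 12.5323 ms
Processing delay = 2.9 ms
Total one-way latency = 15.4323 ms


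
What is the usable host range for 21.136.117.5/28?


Network: 21.136.117.0
Broadcast: 21.136.117.15
First usable = network + 1
Last usable = broadcast - 1
Range: 21.136.117.1 to 21.136.117.14


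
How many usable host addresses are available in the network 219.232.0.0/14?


Host bits = 32 - 14 = 18
Total addresses = 2^18 = 262144
Usable = total - 2 (network and broadcast)
Usable hosts: 262142


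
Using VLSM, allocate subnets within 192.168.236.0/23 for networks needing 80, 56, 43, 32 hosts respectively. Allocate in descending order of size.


80 hosts -> /25 (126 usable): 192.168.236.0/25
56 hosts -> /26 (62 usable): 192.168.236.128/26
43 hosts -> /26 (62 usable): 192.168.236.192/26
32 hosts -> /26 (62 usable): 192.168.237.0/26
Allocation: 192.168.236.0/25 (80 hosts, 126 usable); 192.168.236.128/26 (56 hosts, 62 usable); 192.168.236.192/26 (43 hosts, 62 usable); 192.168.237.0/26 (32 hosts, 62 usable)


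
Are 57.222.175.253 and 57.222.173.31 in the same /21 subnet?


Mask: 255.255.248.0
57.222.175.253 AND mask = 57.222.168.0
57.222.173.31 AND mask = 57.222.168.0
Yes, same subnet (57.222.168.0)


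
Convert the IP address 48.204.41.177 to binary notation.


48 = 00110000
204 = 11001100
41 = 00101001
177 = 10110001
Binary: 00110000.11001100.00101001.10110001


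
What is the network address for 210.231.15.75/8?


IP:   11010010.11100111.00001111.01001011
Mask: 11111111.00000000.00000000.00000000
AND operation:
Net:  11010010.00000000.00000000.00000000
Network: 210.0.0.0/8


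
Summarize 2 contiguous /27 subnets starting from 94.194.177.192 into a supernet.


Original prefix: /27
Number of subnets: 2 = 2^1
New prefix = 27 - 1 = 26
Supernet: 94.194.177.192/26


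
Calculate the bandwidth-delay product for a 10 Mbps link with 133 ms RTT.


BDP = bandwidth * RTT
= 10 Mbps * 133 ms
= 10 * 1e6 * 133 / 1000 bits
= 1330000 bits
= 166250 bytes
= 162.3535 KB
BDP = 1330000 bits (166250 bytes)


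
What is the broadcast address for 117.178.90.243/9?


Network: 117.128.0.0/9
Host bits = 23
Set all host bits to 1:
Broadcast: 117.255.255.255


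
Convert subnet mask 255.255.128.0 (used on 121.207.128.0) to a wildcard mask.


Subnet mask: 255.255.128.0
Wildcard = 255.255.255.255 - subnet mask
255 - 255 = 0
255 - 255 = 0
255 - 128 = 127
255 - 0 = 255
Wildcard: 0.0.127.255


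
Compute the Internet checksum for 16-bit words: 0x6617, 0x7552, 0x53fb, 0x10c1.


Sum all words (with carry folding):
+ 0x6617 = 0x6617
+ 0x7552 = 0xdb69
+ 0x53fb = 0x2f65
+ 0x10c1 = 0x4026
One's complement: ~0x4026
Checksum = 0xbfd9


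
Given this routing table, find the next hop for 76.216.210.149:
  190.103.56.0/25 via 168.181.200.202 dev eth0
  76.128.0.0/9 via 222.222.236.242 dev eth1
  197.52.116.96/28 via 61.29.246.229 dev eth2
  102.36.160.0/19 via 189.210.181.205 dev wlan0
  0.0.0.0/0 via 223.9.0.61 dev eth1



Longest prefix match for 76.216.210.149:
  /25 190.103.56.0: no
  /9 76.128.0.0: MATCH
  /28 197.52.116.96: no
  /19 102.36.160.0: no
  /0 0.0.0.0: MATCH
Selected: next-hop 222.222.236.242 via eth1 (matched /9)


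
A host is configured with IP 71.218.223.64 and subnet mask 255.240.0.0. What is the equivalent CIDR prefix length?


Binary: 11111111.11110000.00000000.00000000
Count leading 1s
Prefix: /12


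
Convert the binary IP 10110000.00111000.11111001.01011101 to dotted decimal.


10110000 = 176
00111000 = 56
11111001 = 249
01011101 = 93
IP: 176.56.249.93


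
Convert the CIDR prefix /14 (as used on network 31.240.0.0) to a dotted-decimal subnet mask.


/14 means 14 network bits, 18 host bits
Binary: 11111111111111000000000000000000
Mask: 255.252.0.0


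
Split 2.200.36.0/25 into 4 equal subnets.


New prefix = 25 + 2 = 27
Each subnet has 32 addresses
  2.200.36.0/27
  2.200.36.32/27
  2.200.36.64/27
  2.200.36.96/27
Subnets: 2.200.36.0/27, 2.200.36.32/27, 2.200.36.64/27, 2.200.36.96/27


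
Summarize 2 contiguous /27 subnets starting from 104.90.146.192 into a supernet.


Original prefix: /27
Number of subnets: 2 = 2^1
New prefix = 27 - 1 = 26
Supernet: 104.90.146.192/26


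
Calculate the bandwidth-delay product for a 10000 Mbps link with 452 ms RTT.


BDP = bandwidth * RTT
= 10000 Mbps * 452 ms
= 10000 * 1e6 * 452 / 1000 bits
= 4520000000 bits
= 565000000 bytes
= 551757.8125 KB
BDP = 4520000000 bits (565000000 bytes)


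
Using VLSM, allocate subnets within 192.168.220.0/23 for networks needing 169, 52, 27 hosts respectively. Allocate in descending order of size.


169 hosts -> /24 (254 usable): 192.168.220.0/24
52 hosts -> /26 (62 usable): 192.168.221.0/26
27 hosts -> /27 (30 usable): 192.168.221.64/27
Allocation: 192.168.220.0/24 (169 hosts, 254 usable); 192.168.221.0/26 (52 hosts, 62 usable); 192.168.221.64/27 (27 hosts, 30 usable)


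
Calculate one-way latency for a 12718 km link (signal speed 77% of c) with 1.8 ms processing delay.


Speed = 0.77 * 3e5 km/s = 231000 km/s
Propagation delay = 12718 / 231000 = 0.0551 s = 55.0563 ms
Processing delay = 1.8 ms
Total one-way latency = 56.8563 ms


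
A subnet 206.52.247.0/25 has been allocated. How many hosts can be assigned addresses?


Host bits = 32 - 25 = 7
Total addresses = 2^7 = 128
Usable = total - 2 (network and broadcast)
Usable hosts: 126


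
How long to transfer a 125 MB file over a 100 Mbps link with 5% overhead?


Effective throughput = 100 * (1 - 5/100) = 95 Mbps
File size in Mb = 125 * 8 = 1000 Mb
Time = 1000 / 95
Time = 10.5263 seconds


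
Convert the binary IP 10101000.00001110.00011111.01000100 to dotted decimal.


10101000 = 168
00001110 = 14
00011111 = 31
01000100 = 68
IP: 168.14.31.68


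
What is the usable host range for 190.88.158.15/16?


Network: 190.88.0.0
Broadcast: 190.88.255.255
First usable = network + 1
Last usable = broadcast - 1
Range: 190.88.0.1 to 190.88.255.254


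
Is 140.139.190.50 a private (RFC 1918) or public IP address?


RFC 1918 private ranges:
  10.0.0.0/8 (10.0.0.0 - 10.255.255.255)
  172.16.0.0/12 (172.16.0.0 - 172.31.255.255)
  192.168.0.0/16 (192.168.0.0 - 192.168.255.255)
Public (not in any RFC 1918 range)


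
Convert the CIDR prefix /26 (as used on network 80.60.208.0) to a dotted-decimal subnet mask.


/26 means 26 network bits, 6 host bits
Binary: 11111111111111111111111111000000
Mask: 255.255.255.192


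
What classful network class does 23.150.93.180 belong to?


First octet: 23
Binary: 00010111
0xxxxxxx -> Class A (1-126)
Class A, default mask 255.0.0.0 (/8)


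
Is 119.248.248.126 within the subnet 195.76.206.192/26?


Subnet network: 195.76.206.192
Test IP AND mask: 119.248.248.64
No, 119.248.248.126 is not in 195.76.206.192/26


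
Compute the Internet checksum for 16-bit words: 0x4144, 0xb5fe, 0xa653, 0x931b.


Sum all words (with carry folding):
+ 0x4144 = 0x4144
+ 0xb5fe = 0xf742
+ 0xa653 = 0x9d96
+ 0x931b = 0x30b2
One's complement: ~0x30b2
Checksum = 0xcf4d


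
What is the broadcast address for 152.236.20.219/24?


Network: 152.236.20.0/24
Host bits = 8
Set all host bits to 1:
Broadcast: 152.236.20.255


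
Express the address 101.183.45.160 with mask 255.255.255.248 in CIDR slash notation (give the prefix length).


Binary: 11111111.11111111.11111111.11111000
Count leading 1s
Prefix: /29


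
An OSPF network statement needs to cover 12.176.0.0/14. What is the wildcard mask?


Subnet mask: 255.252.0.0
Wildcard = 255.255.255.255 - subnet mask
255 - 255 = 0
255 - 252 = 3
255 - 0 = 255
255 - 0 = 255
Wildcard: 0.3.255.255


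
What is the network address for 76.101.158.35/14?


IP:   01001100.01100101.10011110.00100011
Mask: 11111111.11111100.00000000.00000000
AND operation:
Net:  01001100.01100100.00000000.00000000
Network: 76.100.0.0/14


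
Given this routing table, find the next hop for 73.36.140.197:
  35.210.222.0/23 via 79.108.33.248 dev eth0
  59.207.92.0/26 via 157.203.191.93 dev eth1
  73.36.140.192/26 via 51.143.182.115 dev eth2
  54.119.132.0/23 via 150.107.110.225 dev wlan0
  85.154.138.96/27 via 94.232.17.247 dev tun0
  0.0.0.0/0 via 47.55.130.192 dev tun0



Longest prefix match for 73.36.140.197:
  /23 35.210.222.0: no
  /26 59.207.92.0: no
  /26 73.36.140.192: MATCH
  /23 54.119.132.0: no
  /27 85.154.138.96: no
  /0 0.0.0.0: MATCH
Selected: next-hop 51.143.182.115 via eth2 (matched /26)


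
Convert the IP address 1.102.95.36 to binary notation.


1 = 00000001
102 = 01100110
95 = 01011111
36 = 00100100
Binary: 00000001.01100110.01011111.00100100


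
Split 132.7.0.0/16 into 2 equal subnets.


New prefix = 16 + 1 = 17
Each subnet has 32768 addresses
  132.7.0.0/17
  132.7.128.0/17
Subnets: 132.7.0.0/17, 132.7.128.0/17


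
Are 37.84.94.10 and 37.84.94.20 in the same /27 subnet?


Mask: 255.255.255.224
37.84.94.10 AND mask = 37.84.94.0
37.84.94.20 AND mask = 37.84.94.0
Yes, same subnet (37.84.94.0)


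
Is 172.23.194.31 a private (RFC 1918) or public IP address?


RFC 1918 private ranges:
  10.0.0.0/8 (10.0.0.0 - 10.255.255.255)
  172.16.0.0/12 (172.16.0.0 - 172.31.255.255)
  192.168.0.0/16 (192.168.0.0 - 192.168.255.255)
Private (in 172.16.0.0/12)


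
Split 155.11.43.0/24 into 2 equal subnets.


New prefix = 24 + 1 = 25
Each subnet has 128 addresses
  155.11.43.0/25
  155.11.43.128/25
Subnets: 155.11.43.0/25, 155.11.43.128/25


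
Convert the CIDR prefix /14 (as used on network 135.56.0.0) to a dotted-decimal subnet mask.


/14 means 14 network bits, 18 host bits
Binary: 11111111111111000000000000000000
Mask: 255.252.0.0


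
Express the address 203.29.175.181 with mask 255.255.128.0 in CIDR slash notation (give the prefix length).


Binary: 11111111.11111111.10000000.00000000
Count leading 1s
Prefix: /17


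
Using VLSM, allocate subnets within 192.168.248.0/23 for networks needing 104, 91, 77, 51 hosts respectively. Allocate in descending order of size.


104 hosts -> /25 (126 usable): 192.168.248.0/25
91 hosts -> /25 (126 usable): 192.168.248.128/25
77 hosts -> /25 (126 usable): 192.168.249.0/25
51 hosts -> /26 (62 usable): 192.168.249.128/26
Allocation: 192.168.248.0/25 (104 hosts, 126 usable); 192.168.248.128/25 (91 hosts, 126 usable); 192.168.249.0/25 (77 hosts, 126 usable); 192.168.249.128/26 (51 hosts, 62 usable)


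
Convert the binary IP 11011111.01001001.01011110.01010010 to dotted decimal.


11011111 = 223
01001001 = 73
01011110 = 94
01010010 = 82
IP: 223.73.94.82


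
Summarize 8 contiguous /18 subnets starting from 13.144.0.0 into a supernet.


Original prefix: /18
Number of subnets: 8 = 2^3
New prefix = 18 - 3 = 15
Supernet: 13.144.0.0/15


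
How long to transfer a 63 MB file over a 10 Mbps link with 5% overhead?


Effective throughput = 10 * (1 - 5/100) = 9.5 Mbps
File size in Mb = 63 * 8 = 504 Mb
Time = 504 / 9.5
Time = 53.0526 seconds


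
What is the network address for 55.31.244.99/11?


IP:   00110111.00011111.11110100.01100011
Mask: 11111111.11100000.00000000.00000000
AND operation:
Net:  00110111.00000000.00000000.00000000
Network: 55.0.0.0/11


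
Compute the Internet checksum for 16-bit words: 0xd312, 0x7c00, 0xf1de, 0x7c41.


Sum all words (with carry folding):
+ 0xd312 = 0xd312
+ 0x7c00 = 0x4f13
+ 0xf1de = 0x40f2
+ 0x7c41 = 0xbd33
One's complement: ~0xbd33
Checksum = 0x42cc


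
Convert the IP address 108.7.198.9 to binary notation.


108 = 01101100
7 = 00000111
198 = 11000110
9 = 00001001
Binary: 01101100.00000111.11000110.00001001


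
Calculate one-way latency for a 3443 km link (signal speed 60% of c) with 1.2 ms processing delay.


Speed = 0.6 * 3e5 km/s = 180000 km/s
Propagation delay = 3443 / 180000 = 0.0191 s = 19.1278 ms
Processing delay = 1.2 ms
Total one-way latency = 20.3278 ms


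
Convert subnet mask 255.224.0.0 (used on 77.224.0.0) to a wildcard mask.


Subnet mask: 255.224.0.0
Wildcard = 255.255.255.255 - subnet mask
255 - 255 = 0
255 - 224 = 31
255 - 0 = 255
255 - 0 = 255
Wildcard: 0.31.255.255


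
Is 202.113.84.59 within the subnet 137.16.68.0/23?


Subnet network: 137.16.68.0
Test IP AND mask: 202.113.84.0
No, 202.113.84.59 is not in 137.16.68.0/23


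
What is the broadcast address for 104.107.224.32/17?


Network: 104.107.128.0/17
Host bits = 15
Set all host bits to 1:
Broadcast: 104.107.255.255


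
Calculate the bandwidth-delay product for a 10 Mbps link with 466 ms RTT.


BDP = bandwidth * RTT
= 10 Mbps * 466 ms
= 10 * 1e6 * 466 / 1000 bits
= 4660000 bits
= 582500 bytes
= 568.8477 KB
BDP = 4660000 bits (582500 bytes)


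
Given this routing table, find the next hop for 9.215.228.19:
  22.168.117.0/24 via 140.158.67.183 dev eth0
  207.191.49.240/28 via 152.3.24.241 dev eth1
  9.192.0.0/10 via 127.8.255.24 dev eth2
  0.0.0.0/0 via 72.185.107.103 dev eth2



Longest prefix match for 9.215.228.19:
  /24 22.168.117.0: no
  /28 207.191.49.240: no
  /10 9.192.0.0: MATCH
  /0 0.0.0.0: MATCH
Selected: next-hop 127.8.255.24 via eth2 (matched /10)


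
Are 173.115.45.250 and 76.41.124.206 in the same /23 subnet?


Mask: 255.255.254.0
173.115.45.250 AND mask = 173.115.44.0
76.41.124.206 AND mask = 76.41.124.0
No, different subnets (173.115.44.0 vs 76.41.124.0)


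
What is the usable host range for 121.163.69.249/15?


Network: 121.162.0.0
Broadcast: 121.163.255.255
First usable = network + 1
Last usable = broadcast - 1
Range: 121.162.0.1 to 121.163.255.254


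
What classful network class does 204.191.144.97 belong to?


First octet: 204
Binary: 11001100
110xxxxx -> Class C (192-223)
Class C, default mask 255.255.255.0 (/24)


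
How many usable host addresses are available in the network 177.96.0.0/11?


Host bits = 32 - 11 = 21
Total addresses = 2^21 = 2097152
Usable = total - 2 (network and broadcast)
Usable hosts: 2097150


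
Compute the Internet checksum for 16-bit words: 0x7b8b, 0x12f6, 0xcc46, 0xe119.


Sum all words (with carry folding):
+ 0x7b8b = 0x7b8b
+ 0x12f6 = 0x8e81
+ 0xcc46 = 0x5ac8
+ 0xe119 = 0x3be2
One's complement: ~0x3be2
Checksum = 0xc41d


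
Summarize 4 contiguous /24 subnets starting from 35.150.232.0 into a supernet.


Original prefix: /24
Number of subnets: 4 = 2^2
New prefix = 24 - 2 = 22
Supernet: 35.150.232.0/22


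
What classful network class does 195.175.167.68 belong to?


First octet: 195
Binary: 11000011
110xxxxx -> Class C (192-223)
Class C, default mask 255.255.255.0 (/24)


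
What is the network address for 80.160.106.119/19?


IP:   01010000.10100000.01101010.01110111
Mask: 11111111.11111111.11100000.00000000
AND operation:
Net:  01010000.10100000.01100000.00000000
Network: 80.160.96.0/19


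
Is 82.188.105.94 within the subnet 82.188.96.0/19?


Subnet network: 82.188.96.0
Test IP AND mask: 82.188.96.0
Yes, 82.188.105.94 is in 82.188.96.0/19


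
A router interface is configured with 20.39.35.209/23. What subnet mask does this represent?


/23 means 23 network bits, 9 host bits
Binary: 11111111111111111111111000000000
Mask: 255.255.254.0


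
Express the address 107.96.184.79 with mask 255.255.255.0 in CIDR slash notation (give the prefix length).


Binary: 11111111.11111111.11111111.00000000
Count leading 1s
Prefix: /24


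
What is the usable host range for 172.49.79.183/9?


Network: 172.0.0.0
Broadcast: 172.127.255.255
First usable = network + 1
Last usable = broadcast - 1
Range: 172.0.0.1 to 172.127.255.254


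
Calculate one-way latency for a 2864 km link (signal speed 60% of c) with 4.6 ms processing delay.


Speed = 0.6 * 3e5 km/s = 180000 km/s
Propagation delay = 2864 / 180000 = 0.0159 s = 15.9111 ms
Processing delay = 4.6 ms
Total one-way latency = 20.5111 ms


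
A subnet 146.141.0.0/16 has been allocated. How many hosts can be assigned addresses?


Host bits = 32 - 16 = 16
Total addresses = 2^16 = 65536
Usable = total - 2 (network and broadcast)
Usable hosts: 65534


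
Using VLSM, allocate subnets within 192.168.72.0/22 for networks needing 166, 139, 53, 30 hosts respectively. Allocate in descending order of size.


166 hosts -> /24 (254 usable): 192.168.72.0/24
139 hosts -> /24 (254 usable): 192.168.73.0/24
53 hosts -> /26 (62 usable): 192.168.74.0/26
30 hosts -> /27 (30 usable): 192.168.74.64/27
Allocation: 192.168.72.0/24 (166 hosts, 254 usable); 192.168.73.0/24 (139 hosts, 254 usable); 192.168.74.0/26 (53 hosts, 62 usable); 192.168.74.64/27 (30 hosts, 30 usable)


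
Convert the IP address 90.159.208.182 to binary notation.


90 = 01011010
159 = 10011111
208 = 11010000
182 = 10110110
Binary: 01011010.10011111.11010000.10110110


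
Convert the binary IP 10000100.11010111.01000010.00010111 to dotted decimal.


10000100 = 132
11010111 = 215
01000010 = 66
00010111 = 23
IP: 132.215.66.23


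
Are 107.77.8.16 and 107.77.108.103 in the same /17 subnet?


Mask: 255.255.128.0
107.77.8.16 AND mask = 107.77.0.0
107.77.108.103 AND mask = 107.77.0.0
Yes, same subnet (107.77.0.0)


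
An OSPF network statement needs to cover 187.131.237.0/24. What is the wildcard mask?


Subnet mask: 255.255.255.0
Wildcard = 255.255.255.255 - subnet mask
255 - 255 = 0
255 - 255 = 0
255 - 255 = 0
255 - 0 = 255
Wildcard: 0.0.0.255


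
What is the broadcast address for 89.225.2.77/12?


Network: 89.224.0.0/12
Host bits = 20
Set all host bits to 1:
Broadcast: 89.239.255.255


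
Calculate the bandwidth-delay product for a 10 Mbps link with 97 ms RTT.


BDP = bandwidth * RTT
= 10 Mbps * 97 ms
= 10 * 1e6 * 97 / 1000 bits
= 970000 bits
= 121250 bytes
= 118.4082 KB
BDP = 970000 bits (121250 bytes)


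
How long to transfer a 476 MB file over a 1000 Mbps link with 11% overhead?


Effective throughput = 1000 * (1 - 11/100) = 890 Mbps
File size in Mb = 476 * 8 = 3808 Mb
Time = 3808 / 890
Time = 4.2787 seconds


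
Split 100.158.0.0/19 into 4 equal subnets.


New prefix = 19 + 2 = 21
Each subnet has 2048 addresses
  100.158.0.0/21
  100.158.8.0/21
  100.158.16.0/21
  100.158.24.0/21
Subnets: 100.158.0.0/21, 100.158.8.0/21, 100.158.16.0/21, 100.158.24.0/21


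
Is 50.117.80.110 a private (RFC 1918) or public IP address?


RFC 1918 private ranges:
  10.0.0.0/8 (10.0.0.0 - 10.255.255.255)
  172.16.0.0/12 (172.16.0.0 - 172.31.255.255)
  192.168.0.0/16 (192.168.0.0 - 192.168.255.255)
Public (not in any RFC 1918 range)


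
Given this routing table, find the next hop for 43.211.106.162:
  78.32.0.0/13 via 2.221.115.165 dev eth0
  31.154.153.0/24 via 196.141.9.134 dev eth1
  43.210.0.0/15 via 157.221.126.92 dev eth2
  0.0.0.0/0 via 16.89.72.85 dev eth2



Longest prefix match for 43.211.106.162:
  /13 78.32.0.0: no
  /24 31.154.153.0: no
  /15 43.210.0.0: MATCH
  /0 0.0.0.0: MATCH
Selected: next-hop 157.221.126.92 via eth2 (matched /15)


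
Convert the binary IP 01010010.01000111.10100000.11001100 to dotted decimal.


01010010 = 82
01000111 = 71
10100000 = 160
11001100 = 204
IP: 82.71.160.204


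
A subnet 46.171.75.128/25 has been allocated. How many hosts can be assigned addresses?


Host bits = 32 - 25 = 7
Total addresses = 2^7 = 128
Usable = total - 2 (network and broadcast)
Usable hosts: 126


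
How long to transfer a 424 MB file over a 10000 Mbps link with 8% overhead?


Effective throughput = 10000 * (1 - 8/100) = 9200 Mbps
File size in Mb = 424 * 8 = 3392 Mb
Time = 3392 / 9200
Time = 0.3687 seconds


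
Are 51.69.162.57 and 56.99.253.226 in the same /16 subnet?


Mask: 255.255.0.0
51.69.162.57 AND mask = 51.69.0.0
56.99.253.226 AND mask = 56.99.0.0
No, different subnets (51.69.0.0 vs 56.99.0.0)


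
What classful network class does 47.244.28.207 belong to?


First octet: 47
Binary: 00101111
0xxxxxxx -> Class A (1-126)
Class A, default mask 255.0.0.0 (/8)


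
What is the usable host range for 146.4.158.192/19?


Network: 146.4.128.0
Broadcast: 146.4.159.255
First usable = network + 1
Last usable = broadcast - 1
Range: 146.4.128.1 to 146.4.159.254


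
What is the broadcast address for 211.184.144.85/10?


Network: 211.128.0.0/10
Host bits = 22
Set all host bits to 1:
Broadcast: 211.191.255.255


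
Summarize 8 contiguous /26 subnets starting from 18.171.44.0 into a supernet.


Original prefix: /26
Number of subnets: 8 = 2^3
New prefix = 26 - 3 = 23
Supernet: 18.171.44.0/23


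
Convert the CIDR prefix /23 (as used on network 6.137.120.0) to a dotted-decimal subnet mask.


/23 means 23 network bits, 9 host bits
Binary: 11111111111111111111111000000000
Mask: 255.255.254.0


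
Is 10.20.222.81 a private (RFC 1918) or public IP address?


RFC 1918 private ranges:
  10.0.0.0/8 (10.0.0.0 - 10.255.255.255)
  172.16.0.0/12 (172.16.0.0 - 172.31.255.255)
  192.168.0.0/16 (192.168.0.0 - 192.168.255.255)
Private (in 10.0.0.0/8)


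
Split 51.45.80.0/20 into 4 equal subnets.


New prefix = 20 + 2 = 22
Each subnet has 1024 addresses
  51.45.80.0/22
  51.45.84.0/22
  51.45.88.0/22
  51.45.92.0/22
Subnets: 51.45.80.0/22, 51.45.84.0/22, 51.45.88.0/22, 51.45.92.0/22


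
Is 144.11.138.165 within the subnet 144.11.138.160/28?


Subnet network: 144.11.138.160
Test IP AND mask: 144.11.138.160
Yes, 144.11.138.165 is in 144.11.138.160/28


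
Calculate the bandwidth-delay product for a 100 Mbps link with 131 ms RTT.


BDP = bandwidth * RTT
= 100 Mbps * 131 ms
= 100 * 1e6 * 131 / 1000 bits
= 13100000 bits
= 1637500 bytes
= 1599.1211 KB
BDP = 13100000 bits (1637500 bytes)


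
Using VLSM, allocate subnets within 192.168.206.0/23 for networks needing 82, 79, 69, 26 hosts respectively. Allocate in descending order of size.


82 hosts -> /25 (126 usable): 192.168.206.0/25
79 hosts -> /25 (126 usable): 192.168.206.128/25
69 hosts -> /25 (126 usable): 192.168.207.0/25
26 hosts -> /27 (30 usable): 192.168.207.128/27
Allocation: 192.168.206.0/25 (82 hosts, 126 usable); 192.168.206.128/25 (79 hosts, 126 usable); 192.168.207.0/25 (69 hosts, 126 usable); 192.168.207.128/27 (26 hosts, 30 usable)


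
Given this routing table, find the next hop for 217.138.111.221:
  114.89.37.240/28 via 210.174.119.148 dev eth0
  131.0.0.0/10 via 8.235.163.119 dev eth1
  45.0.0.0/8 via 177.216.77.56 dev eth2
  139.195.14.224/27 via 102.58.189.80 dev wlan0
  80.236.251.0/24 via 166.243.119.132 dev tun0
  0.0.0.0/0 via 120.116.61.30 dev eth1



Longest prefix match for 217.138.111.221:
  /28 114.89.37.240: no
  /10 131.0.0.0: no
  /8 45.0.0.0: no
  /27 139.195.14.224: no
  /24 80.236.251.0: no
  /0 0.0.0.0: MATCH
Selected: next-hop 120.116.61.30 via eth1 (matched /0)


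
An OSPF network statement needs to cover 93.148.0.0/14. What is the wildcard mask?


Subnet mask: 255.252.0.0
Wildcard = 255.255.255.255 - subnet mask
255 - 255 = 0
255 - 252 = 3
255 - 0 = 255
255 - 0 = 255
Wildcard: 0.3.255.255


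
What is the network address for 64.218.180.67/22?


IP:   01000000.11011010.10110100.01000011
Mask: 11111111.11111111.11111100.00000000
AND operation:
Net:  01000000.11011010.10110100.00000000
Network: 64.218.180.0/22


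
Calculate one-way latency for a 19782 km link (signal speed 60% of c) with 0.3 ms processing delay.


Speed = 0.6 * 3e5 km/s = 180000 km/s
Propagation delay = 19782 / 180000 = 0.1099 s = 109.9 ms
Processing delay = 0.3 ms
Total one-way latency = 110.2 ms


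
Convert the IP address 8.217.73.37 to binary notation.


8 = 00001000
217 = 11011001
73 = 01001001
37 = 00100101
Binary: 00001000.11011001.01001001.00100101


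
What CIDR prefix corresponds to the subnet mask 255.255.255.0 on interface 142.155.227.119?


Binary: 11111111.11111111.11111111.00000000
Count leading 1s
Prefix: /24


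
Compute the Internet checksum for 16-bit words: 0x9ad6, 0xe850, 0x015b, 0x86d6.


Sum all words (with carry folding):
+ 0x9ad6 = 0x9ad6
+ 0xe850 = 0x8327
+ 0x015b = 0x8482
+ 0x86d6 = 0x0b59
One's complement: ~0x0b59
Checksum = 0xf4a6


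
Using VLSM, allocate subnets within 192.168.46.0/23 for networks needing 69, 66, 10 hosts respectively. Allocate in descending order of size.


69 hosts -> /25 (126 usable): 192.168.46.0/25
66 hosts -> /25 (126 usable): 192.168.46.128/25
10 hosts -> /28 (14 usable): 192.168.47.0/28
Allocation: 192.168.46.0/25 (69 hosts, 126 usable); 192.168.46.128/25 (66 hosts, 126 usable); 192.168.47.0/28 (10 hosts, 14 usable)


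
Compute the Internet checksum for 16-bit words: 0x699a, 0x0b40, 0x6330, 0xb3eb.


Sum all words (with carry folding):
+ 0x699a = 0x699a
+ 0x0b40 = 0x74da
+ 0x6330 = 0xd80a
+ 0xb3eb = 0x8bf6
One's complement: ~0x8bf6
Checksum = 0x7409


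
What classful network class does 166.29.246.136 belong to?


First octet: 166
Binary: 10100110
10xxxxxx -> Class B (128-191)
Class B, default mask 255.255.0.0 (/16)


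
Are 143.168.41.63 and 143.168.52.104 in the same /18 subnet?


Mask: 255.255.192.0
143.168.41.63 AND mask = 143.168.0.0
143.168.52.104 AND mask = 143.168.0.0
Yes, same subnet (143.168.0.0)


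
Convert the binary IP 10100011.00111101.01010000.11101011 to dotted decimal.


10100011 = 163
00111101 = 61
01010000 = 80
11101011 = 235
IP: 163.61.80.235


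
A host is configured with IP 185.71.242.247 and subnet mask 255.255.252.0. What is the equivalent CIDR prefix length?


Binary: 11111111.11111111.11111100.00000000
Count leading 1s
Prefix: /22


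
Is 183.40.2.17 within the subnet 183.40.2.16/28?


Subnet network: 183.40.2.16
Test IP AND mask: 183.40.2.16
Yes, 183.40.2.17 is in 183.40.2.16/28


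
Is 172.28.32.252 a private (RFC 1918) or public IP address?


RFC 1918 private ranges:
  10.0.0.0/8 (10.0.0.0 - 10.255.255.255)
  172.16.0.0/12 (172.16.0.0 - 172.31.255.255)
  192.168.0.0/16 (192.168.0.0 - 192.168.255.255)
Private (in 172.16.0.0/12)


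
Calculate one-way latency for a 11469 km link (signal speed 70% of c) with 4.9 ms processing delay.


Speed = 0.7 * 3e5 km/s = 210000 km/s
Propagation delay = 11469 / 210000 = 0.0546 s = 54.6143 ms
Processing delay = 4.9 ms
Total one-way latency = 59.5143 ms


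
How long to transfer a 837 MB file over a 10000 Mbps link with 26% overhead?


Effective throughput = 10000 * (1 - 26/100) = 7400 Mbps
File size in Mb = 837 * 8 = 6696 Mb
Time = 6696 / 7400
Time = 0.9049 seconds


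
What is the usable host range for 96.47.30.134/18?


Network: 96.47.0.0
Broadcast: 96.47.63.255
First usable = network + 1
Last usable = broadcast - 1
Range: 96.47.0.1 to 96.47.63.254


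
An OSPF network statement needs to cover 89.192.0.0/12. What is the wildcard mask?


Subnet mask: 255.240.0.0
Wildcard = 255.255.255.255 - subnet mask
255 - 255 = 0
255 - 240 = 15
255 - 0 = 255
255 - 0 = 255
Wildcard: 0.15.255.255


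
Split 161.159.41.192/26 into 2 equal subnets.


New prefix = 26 + 1 = 27
Each subnet has 32 addresses
  161.159.41.192/27
  161.159.41.224/27
Subnets: 161.159.41.192/27, 161.159.41.224/27


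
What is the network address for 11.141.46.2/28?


IP:   00001011.10001101.00101110.00000010
Mask: 11111111.11111111.11111111.11110000
AND operation:
Net:  00001011.10001101.00101110.00000000
Network: 11.141.46.0/28


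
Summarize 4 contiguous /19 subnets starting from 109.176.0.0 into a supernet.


Original prefix: /19
Number of subnets: 4 = 2^2
New prefix = 19 - 2 = 17
Supernet: 109.176.0.0/17


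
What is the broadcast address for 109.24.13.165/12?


Network: 109.16.0.0/12
Host bits = 20
Set all host bits to 1:
Broadcast: 109.31.255.255


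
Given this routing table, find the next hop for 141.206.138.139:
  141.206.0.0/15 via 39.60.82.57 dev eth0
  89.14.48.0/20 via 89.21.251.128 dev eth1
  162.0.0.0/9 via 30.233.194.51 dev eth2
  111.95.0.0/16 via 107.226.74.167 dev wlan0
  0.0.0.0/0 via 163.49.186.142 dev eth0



Longest prefix match for 141.206.138.139:
  /15 141.206.0.0: MATCH
  /20 89.14.48.0: no
  /9 162.0.0.0: no
  /16 111.95.0.0: no
  /0 0.0.0.0: MATCH
Selected: next-hop 39.60.82.57 via eth0 (matched /15)


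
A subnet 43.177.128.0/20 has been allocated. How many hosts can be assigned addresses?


Host bits = 32 - 20 = 12
Total addresses = 2^12 = 4096
Usable = total - 2 (network and broadcast)
Usable hosts: 4094


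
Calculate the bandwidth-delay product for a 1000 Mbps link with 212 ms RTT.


BDP = bandwidth * RTT
= 1000 Mbps * 212 ms
= 1000 * 1e6 * 212 / 1000 bits
= 212000000 bits
= 26500000 bytes
= 25878.9062 KB
BDP = 212000000 bits (26500000 bytes)


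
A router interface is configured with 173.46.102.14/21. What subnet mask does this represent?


/21 means 21 network bits, 11 host bits
Binary: 11111111111111111111100000000000
Mask: 255.255.248.0


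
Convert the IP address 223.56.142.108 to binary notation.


223 = 11011111
56 = 00111000
142 = 10001110
108 = 01101100
Binary: 11011111.00111000.10001110.01101100
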